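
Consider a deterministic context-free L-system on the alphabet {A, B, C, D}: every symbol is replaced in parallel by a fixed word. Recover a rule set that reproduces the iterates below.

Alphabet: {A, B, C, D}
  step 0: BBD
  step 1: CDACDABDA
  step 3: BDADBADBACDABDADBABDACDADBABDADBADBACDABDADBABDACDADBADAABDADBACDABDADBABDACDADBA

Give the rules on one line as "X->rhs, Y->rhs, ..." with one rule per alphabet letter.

A->DBA, B->CDA, C->DAA, D->BDA

  step 0 ⇒ step 1: BBD ⇒ CDA·CDA·BDA
    B ↦ CDA
    D ↦ BDA
    A ↦ DBA  (constrained at step 1)
    C ↦ DAA  (constrained at step 1)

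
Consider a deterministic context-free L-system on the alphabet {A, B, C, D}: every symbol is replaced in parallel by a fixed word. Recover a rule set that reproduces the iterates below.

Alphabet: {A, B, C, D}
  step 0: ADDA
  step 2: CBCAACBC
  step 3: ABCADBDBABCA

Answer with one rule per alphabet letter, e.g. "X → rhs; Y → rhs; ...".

A->DB, B->BC, C->A, D->C

  step 2 ⇒ step 3: CBCAACBC ⇒ A·BC·A·DB·DB·A·BC·A
    A ↦ DB
    B ↦ BC
    C ↦ A
    D ↦ C  (constrained at step 0)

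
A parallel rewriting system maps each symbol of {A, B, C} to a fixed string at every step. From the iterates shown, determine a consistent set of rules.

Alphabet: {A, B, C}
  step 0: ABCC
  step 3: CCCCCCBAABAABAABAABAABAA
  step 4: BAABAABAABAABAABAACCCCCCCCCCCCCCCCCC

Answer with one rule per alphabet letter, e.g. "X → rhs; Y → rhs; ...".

  step 3 ⇒ step 4: CCCCCCBAABAABAABAABAABAA ⇒ BAA·BAA·BAA·BAA·BAA·BAA·C·C·C·C·C·C·C·C·C·C·C·C·C·C·C·C·C·C
    A ↦ C
    B ↦ C
    C ↦ BAA

A->C, B->C, C->BAA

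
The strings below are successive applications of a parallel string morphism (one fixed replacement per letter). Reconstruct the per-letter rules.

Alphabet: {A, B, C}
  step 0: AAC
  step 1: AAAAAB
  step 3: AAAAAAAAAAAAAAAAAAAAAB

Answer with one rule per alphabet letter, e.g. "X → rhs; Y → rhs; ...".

A->AA, B->C, C->AB

  step 0 ⇒ step 1: AAC ⇒ AA·AA·AB
    A ↦ AA
    C ↦ AB
    B ↦ C  (constrained at step 1)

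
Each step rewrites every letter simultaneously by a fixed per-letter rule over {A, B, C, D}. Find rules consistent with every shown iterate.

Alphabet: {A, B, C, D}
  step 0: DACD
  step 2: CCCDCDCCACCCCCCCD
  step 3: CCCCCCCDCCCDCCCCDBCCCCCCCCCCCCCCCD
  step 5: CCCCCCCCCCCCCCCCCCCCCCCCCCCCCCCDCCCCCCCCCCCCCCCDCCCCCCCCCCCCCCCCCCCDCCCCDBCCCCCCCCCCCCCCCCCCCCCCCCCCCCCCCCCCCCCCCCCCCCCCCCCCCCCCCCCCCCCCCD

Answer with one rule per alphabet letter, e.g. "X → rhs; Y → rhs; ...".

A->DB, B->CCA, C->CC, D->CD

  step 2 ⇒ step 3: CCCDCDCCACCCCCCCD ⇒ CC·CC·CC·CD·CC·CD·CC·CC·DB·CC·CC·CC·CC·CC·CC·CC·CD
    A ↦ DB
    C ↦ CC
    D ↦ CD
    B ↦ CCA  (constrained at step 3)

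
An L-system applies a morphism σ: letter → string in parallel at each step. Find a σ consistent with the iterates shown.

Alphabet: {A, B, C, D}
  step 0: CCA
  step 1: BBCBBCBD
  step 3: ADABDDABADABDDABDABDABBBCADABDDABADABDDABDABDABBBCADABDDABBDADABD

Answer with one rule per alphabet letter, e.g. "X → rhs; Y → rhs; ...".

  step 0 ⇒ step 1: CCA ⇒ BBC·BBC·BD
    A ↦ BD
    C ↦ BBC
    B ↦ DAB  (constrained at step 1)
    D ↦ ADA  (constrained at step 1)

A->BD, B->DAB, C->BBC, D->ADA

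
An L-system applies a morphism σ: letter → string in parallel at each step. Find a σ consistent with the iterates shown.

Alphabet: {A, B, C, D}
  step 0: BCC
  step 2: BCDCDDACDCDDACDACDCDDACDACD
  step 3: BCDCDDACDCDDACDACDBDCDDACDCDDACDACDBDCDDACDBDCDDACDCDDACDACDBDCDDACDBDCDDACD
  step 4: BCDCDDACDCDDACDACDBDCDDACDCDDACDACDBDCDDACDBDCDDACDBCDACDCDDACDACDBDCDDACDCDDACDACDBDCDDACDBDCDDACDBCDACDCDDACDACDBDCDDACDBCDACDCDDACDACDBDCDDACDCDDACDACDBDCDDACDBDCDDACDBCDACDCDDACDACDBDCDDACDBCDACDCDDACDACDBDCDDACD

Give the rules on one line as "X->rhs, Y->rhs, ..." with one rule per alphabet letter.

  step 3 ⇒ step 4: BCDCDDACDCDDACDACDBDCDDACDCDDACDACDBDCDDACDBDCDDACDCDDACDACDBDCDDACDBDCDDACD ⇒ BCD·CDD·ACD·CDD·ACD·ACD·BD·CDD·ACD·CDD·ACD·ACD·BD·CDD·ACD·BD·CDD·ACD·BCD·ACD·CDD·ACD·ACD·BD·CDD·ACD·CDD·ACD·ACD·BD·CDD·ACD·BD·CDD·ACD·BCD·ACD·CDD·ACD·ACD·BD·CDD·ACD·BCD·ACD·CDD·ACD·ACD·BD·CDD·ACD·CDD·ACD·ACD·BD·CDD·ACD·BD·CDD·ACD·BCD·ACD·CDD·ACD·ACD·BD·CDD·ACD·BCD·ACD·CDD·ACD·ACD·BD·CDD·ACD
    A ↦ BD
    B ↦ BCD
    C ↦ CDD
    D ↦ ACD

A->BD, B->BCD, C->CDD, D->ACD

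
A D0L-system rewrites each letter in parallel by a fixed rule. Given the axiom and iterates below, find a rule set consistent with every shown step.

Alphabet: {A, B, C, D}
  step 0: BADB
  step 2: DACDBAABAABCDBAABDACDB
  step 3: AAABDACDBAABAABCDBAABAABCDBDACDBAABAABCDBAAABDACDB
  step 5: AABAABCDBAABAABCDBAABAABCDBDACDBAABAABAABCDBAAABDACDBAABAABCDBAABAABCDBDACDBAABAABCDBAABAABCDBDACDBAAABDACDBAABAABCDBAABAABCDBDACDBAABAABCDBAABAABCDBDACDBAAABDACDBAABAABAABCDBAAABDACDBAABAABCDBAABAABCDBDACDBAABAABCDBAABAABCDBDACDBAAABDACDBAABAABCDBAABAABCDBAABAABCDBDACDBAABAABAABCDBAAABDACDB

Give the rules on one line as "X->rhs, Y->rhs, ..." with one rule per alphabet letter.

A->AAB, B->CDB, C->D, D->A

  step 2 ⇒ step 3: DACDBAABAABCDBAABDACDB ⇒ A·AAB·D·A·CDB·AAB·AAB·CDB·AAB·AAB·CDB·D·A·CDB·AAB·AAB·CDB·A·AAB·D·A·CDB
    A ↦ AAB
    B ↦ CDB
    C ↦ D
    D ↦ A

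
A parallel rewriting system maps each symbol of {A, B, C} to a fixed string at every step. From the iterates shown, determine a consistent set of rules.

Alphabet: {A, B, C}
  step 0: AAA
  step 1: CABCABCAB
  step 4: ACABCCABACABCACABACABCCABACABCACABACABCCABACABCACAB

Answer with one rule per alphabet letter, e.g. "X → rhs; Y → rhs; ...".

A->CAB, B->C, C->A

  step 0 ⇒ step 1: AAA ⇒ CAB·CAB·CAB
    A ↦ CAB
    B ↦ C  (constrained at step 1)
    C ↦ A  (constrained at step 1)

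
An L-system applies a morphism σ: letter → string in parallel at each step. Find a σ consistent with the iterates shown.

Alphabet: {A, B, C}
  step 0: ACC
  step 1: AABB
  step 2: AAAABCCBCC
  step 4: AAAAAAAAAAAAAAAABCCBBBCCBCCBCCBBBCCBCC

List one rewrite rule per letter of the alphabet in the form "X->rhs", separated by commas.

A->AA, B->BCC, C->B

  step 1 ⇒ step 2: AABB ⇒ AA·AA·BCC·BCC
    A ↦ AA
    B ↦ BCC
  step 0 ⇒ step 1: ACC ⇒ AA·B·B
    C ↦ B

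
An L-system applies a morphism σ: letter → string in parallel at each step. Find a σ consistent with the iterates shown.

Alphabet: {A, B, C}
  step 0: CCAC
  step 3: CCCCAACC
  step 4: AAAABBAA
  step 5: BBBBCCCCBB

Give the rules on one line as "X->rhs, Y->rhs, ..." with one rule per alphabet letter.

  step 4 ⇒ step 5: AAAABBAA ⇒ B·B·B·B·CC·CC·B·B
    A ↦ B
    B ↦ CC
  step 3 ⇒ step 4: CCCCAACC ⇒ A·A·A·A·B·B·A·A
    C ↦ A

A->B, B->CC, C->A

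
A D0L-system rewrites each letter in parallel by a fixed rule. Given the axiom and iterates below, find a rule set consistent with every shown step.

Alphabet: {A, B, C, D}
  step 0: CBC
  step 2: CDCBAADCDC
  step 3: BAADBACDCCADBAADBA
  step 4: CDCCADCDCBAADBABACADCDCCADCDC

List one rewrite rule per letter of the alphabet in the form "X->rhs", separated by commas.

  step 3 ⇒ step 4: BAADBACDCCADBAADBA ⇒ CD·C·C·AD·CD·C·BA·AD·BA·BA·C·AD·CD·C·C·AD·CD·C
    A ↦ C
    B ↦ CD
    C ↦ BA
    D ↦ AD

A->C, B->CD, C->BA, D->AD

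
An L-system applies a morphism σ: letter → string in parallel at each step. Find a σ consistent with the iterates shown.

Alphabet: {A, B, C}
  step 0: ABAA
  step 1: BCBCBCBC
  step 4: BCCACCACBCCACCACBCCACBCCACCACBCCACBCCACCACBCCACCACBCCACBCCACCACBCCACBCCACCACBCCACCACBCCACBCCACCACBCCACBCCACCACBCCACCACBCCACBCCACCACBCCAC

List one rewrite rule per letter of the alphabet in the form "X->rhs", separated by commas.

A->BC, B->BC, C->CAC

  step 0 ⇒ step 1: ABAA ⇒ BC·BC·BC·BC
    A ↦ BC
    B ↦ BC
    C ↦ CAC  (constrained at step 1)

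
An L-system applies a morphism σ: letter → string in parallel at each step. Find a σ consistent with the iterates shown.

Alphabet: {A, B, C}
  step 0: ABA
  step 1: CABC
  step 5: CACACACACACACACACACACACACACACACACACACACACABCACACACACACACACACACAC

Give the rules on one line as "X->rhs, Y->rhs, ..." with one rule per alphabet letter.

  step 0 ⇒ step 1: ABA ⇒ C·AB·C
    A ↦ C
    B ↦ AB
    C ↦ ACA  (constrained at step 1)

A->C, B->AB, C->ACA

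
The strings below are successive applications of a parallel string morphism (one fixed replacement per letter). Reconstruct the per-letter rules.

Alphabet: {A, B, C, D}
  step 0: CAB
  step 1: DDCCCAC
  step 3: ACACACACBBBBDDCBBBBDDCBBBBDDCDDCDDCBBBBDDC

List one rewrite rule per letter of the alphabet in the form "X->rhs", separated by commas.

A->CC, B->AC, C->DDC, D->BB

  step 0 ⇒ step 1: CAB ⇒ DDC·CC·AC
    A ↦ CC
    B ↦ AC
    C ↦ DDC
    D ↦ BB  (constrained at step 1)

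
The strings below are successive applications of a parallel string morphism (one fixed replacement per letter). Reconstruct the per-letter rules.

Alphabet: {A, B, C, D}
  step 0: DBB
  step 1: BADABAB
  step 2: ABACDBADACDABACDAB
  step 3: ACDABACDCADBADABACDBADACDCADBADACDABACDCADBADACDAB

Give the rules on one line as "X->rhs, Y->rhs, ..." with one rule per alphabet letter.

  step 2 ⇒ step 3: ABACDBADACDABACDAB ⇒ ACD·AB·ACD·CAD·BAD·AB·ACD·BAD·ACD·CAD·BAD·ACD·AB·ACD·CAD·BAD·ACD·AB
    A ↦ ACD
    B ↦ AB
    C ↦ CAD
    D ↦ BAD

A->ACD, B->AB, C->CAD, D->BAD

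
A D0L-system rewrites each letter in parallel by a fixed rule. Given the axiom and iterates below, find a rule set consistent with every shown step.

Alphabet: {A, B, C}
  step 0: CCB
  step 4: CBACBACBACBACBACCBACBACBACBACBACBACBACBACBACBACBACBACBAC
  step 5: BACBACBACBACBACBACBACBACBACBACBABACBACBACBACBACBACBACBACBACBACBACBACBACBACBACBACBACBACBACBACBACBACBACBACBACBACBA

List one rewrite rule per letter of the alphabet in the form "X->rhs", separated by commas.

  step 4 ⇒ step 5: CBACBACBACBACBACCBACBACBACBACBACBACBACBACBACBACBACBACBAC ⇒ BA·CBA·C·BA·CBA·C·BA·CBA·C·BA·CBA·C·BA·CBA·C·BA·BA·CBA·C·BA·CBA·C·BA·CBA·C·BA·CBA·C·BA·CBA·C·BA·CBA·C·BA·CBA·C·BA·CBA·C·BA·CBA·C·BA·CBA·C·BA·CBA·C·BA·CBA·C·BA·CBA·C·BA
    A ↦ C
    B ↦ CBA
    C ↦ BA

A->C, B->CBA, C->BA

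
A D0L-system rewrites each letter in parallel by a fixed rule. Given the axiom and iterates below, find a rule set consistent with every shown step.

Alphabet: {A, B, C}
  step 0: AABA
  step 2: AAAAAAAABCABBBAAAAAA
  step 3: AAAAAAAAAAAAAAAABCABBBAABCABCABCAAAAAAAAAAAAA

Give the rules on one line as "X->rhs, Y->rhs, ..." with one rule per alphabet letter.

A->AA, B->BCA, C->BBB

  step 2 ⇒ step 3: AAAAAAAABCABBBAAAAAA ⇒ AA·AA·AA·AA·AA·AA·AA·AA·BCA·BBB·AA·BCA·BCA·BCA·AA·AA·AA·AA·AA·AA
    A ↦ AA
    B ↦ BCA
    C ↦ BBB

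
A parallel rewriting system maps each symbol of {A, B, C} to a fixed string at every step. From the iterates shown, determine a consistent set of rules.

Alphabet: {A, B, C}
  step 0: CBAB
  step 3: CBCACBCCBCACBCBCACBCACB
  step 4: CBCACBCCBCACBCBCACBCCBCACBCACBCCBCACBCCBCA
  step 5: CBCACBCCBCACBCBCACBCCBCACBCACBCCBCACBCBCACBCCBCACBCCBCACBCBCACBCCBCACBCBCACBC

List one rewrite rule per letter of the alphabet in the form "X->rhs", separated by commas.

A->C, B->CA, C->CB

  step 4 ⇒ step 5: CBCACBCCBCACBCBCACBCCBCACBCACBCCBCACBCCBCA ⇒ CB·CA·CB·C·CB·CA·CB·CB·CA·CB·C·CB·CA·CB·CA·CB·C·CB·CA·CB·CB·CA·CB·C·CB·CA·CB·C·CB·CA·CB·CB·CA·CB·C·CB·CA·CB·CB·CA·CB·C
    A ↦ C
    B ↦ CA
    C ↦ CB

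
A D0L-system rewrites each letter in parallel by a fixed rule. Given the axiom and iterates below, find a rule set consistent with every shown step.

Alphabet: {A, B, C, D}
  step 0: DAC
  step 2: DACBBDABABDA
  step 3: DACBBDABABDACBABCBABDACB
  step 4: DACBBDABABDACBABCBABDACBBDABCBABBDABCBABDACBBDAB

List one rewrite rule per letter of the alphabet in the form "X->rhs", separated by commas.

A->CB, B->AB, C->BD, D->DA

  step 3 ⇒ step 4: DACBBDABABDACBABCBABDACB ⇒ DA·CB·BD·AB·AB·DA·CB·AB·CB·AB·DA·CB·BD·AB·CB·AB·BD·AB·CB·AB·DA·CB·BD·AB
    A ↦ CB
    B ↦ AB
    C ↦ BD
    D ↦ DA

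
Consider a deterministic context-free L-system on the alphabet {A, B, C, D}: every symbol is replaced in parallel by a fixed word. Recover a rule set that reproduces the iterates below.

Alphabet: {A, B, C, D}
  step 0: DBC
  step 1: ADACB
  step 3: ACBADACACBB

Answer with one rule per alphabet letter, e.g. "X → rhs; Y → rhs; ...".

A->B, B->AC, C->B, D->AD

  step 0 ⇒ step 1: DBC ⇒ AD·AC·B
    B ↦ AC
    C ↦ B
    D ↦ AD
    A ↦ B  (constrained at step 1)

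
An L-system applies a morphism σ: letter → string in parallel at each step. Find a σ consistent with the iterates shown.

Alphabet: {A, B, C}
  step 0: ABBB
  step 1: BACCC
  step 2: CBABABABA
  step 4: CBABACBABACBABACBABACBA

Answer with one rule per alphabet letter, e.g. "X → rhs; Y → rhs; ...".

A->BA, B->C, C->BA

  step 1 ⇒ step 2: BACCC ⇒ C·BA·BA·BA·BA
    A ↦ BA
    B ↦ C
    C ↦ BA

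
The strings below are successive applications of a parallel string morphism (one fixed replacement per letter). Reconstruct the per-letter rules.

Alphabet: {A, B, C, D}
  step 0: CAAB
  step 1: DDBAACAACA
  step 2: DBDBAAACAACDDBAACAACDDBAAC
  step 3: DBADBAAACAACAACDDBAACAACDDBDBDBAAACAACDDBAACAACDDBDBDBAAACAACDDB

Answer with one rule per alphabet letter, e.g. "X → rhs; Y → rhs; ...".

  step 2 ⇒ step 3: DBDBAAACAACDDBAACAACDDBAAC ⇒ DB·A·DB·A·AAC·AAC·AAC·DDB·AAC·AAC·DDB·DB·DB·A·AAC·AAC·DDB·AAC·AAC·DDB·DB·DB·A·AAC·AAC·DDB
    A ↦ AAC
    B ↦ A
    C ↦ DDB
    D ↦ DB

A->AAC, B->A, C->DDB, D->DB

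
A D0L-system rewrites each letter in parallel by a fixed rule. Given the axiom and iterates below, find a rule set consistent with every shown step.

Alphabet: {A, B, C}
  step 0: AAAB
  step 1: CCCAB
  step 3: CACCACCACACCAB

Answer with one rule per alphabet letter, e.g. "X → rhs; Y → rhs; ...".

A->C, B->AB, C->AC

  step 0 ⇒ step 1: AAAB ⇒ C·C·C·AB
    A ↦ C
    B ↦ AB
    C ↦ AC  (constrained at step 1)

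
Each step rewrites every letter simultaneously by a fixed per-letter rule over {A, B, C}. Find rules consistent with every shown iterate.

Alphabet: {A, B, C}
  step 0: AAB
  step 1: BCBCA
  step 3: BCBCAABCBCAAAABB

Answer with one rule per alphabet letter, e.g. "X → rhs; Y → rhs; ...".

A->BC, B->A, C->ABB

  step 0 ⇒ step 1: AAB ⇒ BC·BC·A
    A ↦ BC
    B ↦ A
    C ↦ ABB  (constrained at step 1)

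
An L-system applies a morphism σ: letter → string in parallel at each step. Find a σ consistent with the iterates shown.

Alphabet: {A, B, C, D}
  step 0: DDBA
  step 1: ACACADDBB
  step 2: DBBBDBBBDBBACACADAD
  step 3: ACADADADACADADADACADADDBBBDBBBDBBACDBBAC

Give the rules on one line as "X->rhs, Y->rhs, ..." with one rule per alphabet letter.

A->DBB, B->AD, C->B, D->AC

  step 2 ⇒ step 3: DBBBDBBBDBBACACADAD ⇒ AC·AD·AD·AD·AC·AD·AD·AD·AC·AD·AD·DBB·B·DBB·B·DBB·AC·DBB·AC
    A ↦ DBB
    B ↦ AD
    C ↦ B
    D ↦ AC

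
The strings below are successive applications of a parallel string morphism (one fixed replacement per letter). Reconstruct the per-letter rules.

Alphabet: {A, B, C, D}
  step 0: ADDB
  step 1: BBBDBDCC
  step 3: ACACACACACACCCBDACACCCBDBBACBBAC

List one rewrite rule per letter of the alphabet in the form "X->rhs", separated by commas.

A->BB, B->CC, C->AC, D->BD

  step 0 ⇒ step 1: ADDB ⇒ BB·BD·BD·CC
    A ↦ BB
    B ↦ CC
    D ↦ BD
    C ↦ AC  (constrained at step 1)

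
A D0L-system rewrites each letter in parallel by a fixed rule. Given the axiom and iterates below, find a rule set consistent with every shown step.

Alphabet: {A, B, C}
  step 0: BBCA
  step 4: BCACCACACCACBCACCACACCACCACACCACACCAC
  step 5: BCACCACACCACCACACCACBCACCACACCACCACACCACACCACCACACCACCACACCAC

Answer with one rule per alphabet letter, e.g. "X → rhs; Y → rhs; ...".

A->C, B->BC, C->AC

  step 4 ⇒ step 5: BCACCACACCACBCACCACACCACCACACCACACCAC ⇒ BC·AC·C·AC·AC·C·AC·C·AC·AC·C·AC·BC·AC·C·AC·AC·C·AC·C·AC·AC·C·AC·AC·C·AC·C·AC·AC·C·AC·C·AC·AC·C·AC
    A ↦ C
    B ↦ BC
    C ↦ AC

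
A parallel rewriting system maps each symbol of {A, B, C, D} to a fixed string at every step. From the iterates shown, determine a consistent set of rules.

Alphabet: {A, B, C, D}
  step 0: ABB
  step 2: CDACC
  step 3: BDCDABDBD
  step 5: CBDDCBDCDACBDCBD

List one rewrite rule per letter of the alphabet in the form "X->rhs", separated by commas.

  step 2 ⇒ step 3: CDACC ⇒ BD·C·DA·BD·BD
    A ↦ DA
    C ↦ BD
    D ↦ C
    B ↦ D  (constrained at step 0)

A->DA, B->D, C->BD, D->C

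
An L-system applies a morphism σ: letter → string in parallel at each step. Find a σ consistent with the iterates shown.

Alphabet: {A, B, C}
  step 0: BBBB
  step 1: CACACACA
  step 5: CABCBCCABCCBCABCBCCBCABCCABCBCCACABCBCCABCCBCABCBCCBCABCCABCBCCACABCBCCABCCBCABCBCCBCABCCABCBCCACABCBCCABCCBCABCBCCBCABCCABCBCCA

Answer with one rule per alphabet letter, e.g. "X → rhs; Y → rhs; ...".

  step 0 ⇒ step 1: BBBB ⇒ CA·CA·CA·CA
    B ↦ CA
    A ↦ CB  (constrained at step 1)
    C ↦ BC  (constrained at step 1)

A->CB, B->CA, C->BC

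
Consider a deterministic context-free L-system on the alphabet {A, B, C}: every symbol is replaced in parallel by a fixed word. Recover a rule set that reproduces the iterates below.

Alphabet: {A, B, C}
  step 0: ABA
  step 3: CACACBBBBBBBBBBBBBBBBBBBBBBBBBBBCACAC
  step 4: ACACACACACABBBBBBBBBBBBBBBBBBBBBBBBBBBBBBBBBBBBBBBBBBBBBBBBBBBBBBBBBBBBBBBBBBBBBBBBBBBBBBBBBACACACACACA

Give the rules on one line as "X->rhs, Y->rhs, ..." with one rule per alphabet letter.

A->C, B->BBB, C->ACA

  step 3 ⇒ step 4: CACACBBBBBBBBBBBBBBBBBBBBBBBBBBBCACAC ⇒ ACA·C·ACA·C·ACA·BBB·BBB·BBB·BBB·BBB·BBB·BBB·BBB·BBB·BBB·BBB·BBB·BBB·BBB·BBB·BBB·BBB·BBB·BBB·BBB·BBB·BBB·BBB·BBB·BBB·BBB·BBB·ACA·C·ACA·C·ACA
    A ↦ C
    B ↦ BBB
    C ↦ ACA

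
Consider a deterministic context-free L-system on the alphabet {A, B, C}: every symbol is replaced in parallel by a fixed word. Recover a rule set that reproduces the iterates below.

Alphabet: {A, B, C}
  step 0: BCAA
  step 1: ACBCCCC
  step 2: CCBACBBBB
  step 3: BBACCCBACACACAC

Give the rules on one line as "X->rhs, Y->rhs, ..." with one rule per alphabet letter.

  step 2 ⇒ step 3: CCBACBBBB ⇒ B·B·AC·CC·B·AC·AC·AC·AC
    A ↦ CC
    B ↦ AC
    C ↦ B

A->CC, B->AC, C->B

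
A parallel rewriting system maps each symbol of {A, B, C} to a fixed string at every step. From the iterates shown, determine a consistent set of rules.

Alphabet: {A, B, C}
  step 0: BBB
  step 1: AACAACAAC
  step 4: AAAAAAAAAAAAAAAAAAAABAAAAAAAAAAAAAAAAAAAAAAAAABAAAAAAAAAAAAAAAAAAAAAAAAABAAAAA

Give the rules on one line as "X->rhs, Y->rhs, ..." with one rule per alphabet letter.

A->AA, B->AAC, C->BA

  step 0 ⇒ step 1: BBB ⇒ AAC·AAC·AAC
    B ↦ AAC
    A ↦ AA  (constrained at step 1)
    C ↦ BA  (constrained at step 1)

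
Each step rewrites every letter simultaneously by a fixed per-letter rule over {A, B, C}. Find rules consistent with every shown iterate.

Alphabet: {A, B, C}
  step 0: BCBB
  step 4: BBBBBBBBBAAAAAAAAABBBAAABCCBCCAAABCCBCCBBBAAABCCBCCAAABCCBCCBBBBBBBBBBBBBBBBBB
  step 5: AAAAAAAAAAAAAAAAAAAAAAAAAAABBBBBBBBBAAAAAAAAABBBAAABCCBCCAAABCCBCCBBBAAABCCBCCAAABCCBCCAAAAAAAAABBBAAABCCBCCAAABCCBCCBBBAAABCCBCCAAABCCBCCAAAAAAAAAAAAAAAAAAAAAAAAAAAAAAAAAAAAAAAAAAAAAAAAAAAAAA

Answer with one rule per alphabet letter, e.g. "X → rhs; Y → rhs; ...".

A->B, B->AAA, C->BCC

  step 4 ⇒ step 5: BBBBBBBBBAAAAAAAAABBBAAABCCBCCAAABCCBCCBBBAAABCCBCCAAABCCBCCBBBBBBBBBBBBBBBBBB ⇒ AAA·AAA·AAA·AAA·AAA·AAA·AAA·AAA·AAA·B·B·B·B·B·B·B·B·B·AAA·AAA·AAA·B·B·B·AAA·BCC·BCC·AAA·BCC·BCC·B·B·B·AAA·BCC·BCC·AAA·BCC·BCC·AAA·AAA·AAA·B·B·B·AAA·BCC·BCC·AAA·BCC·BCC·B·B·B·AAA·BCC·BCC·AAA·BCC·BCC·AAA·AAA·AAA·AAA·AAA·AAA·AAA·AAA·AAA·AAA·AAA·AAA·AAA·AAA·AAA·AAA·AAA·AAA
    A ↦ B
    B ↦ AAA
    C ↦ BCC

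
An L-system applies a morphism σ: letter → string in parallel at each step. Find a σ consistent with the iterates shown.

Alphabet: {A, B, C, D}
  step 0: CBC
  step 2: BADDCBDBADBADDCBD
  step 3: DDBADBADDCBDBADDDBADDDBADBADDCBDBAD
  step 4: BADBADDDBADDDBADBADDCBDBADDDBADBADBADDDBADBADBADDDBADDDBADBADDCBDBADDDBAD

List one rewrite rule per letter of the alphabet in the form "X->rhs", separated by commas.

  step 3 ⇒ step 4: DDBADBADDCBDBADDDBADDDBADBADDCBDBAD ⇒ BAD·BAD·D·D·BAD·D·D·BAD·BAD·DCB·D·BAD·D·D·BAD·BAD·BAD·D·D·BAD·BAD·BAD·D·D·BAD·D·D·BAD·BAD·DCB·D·BAD·D·D·BAD
    A ↦ D
    B ↦ D
    C ↦ DCB
    D ↦ BAD

A->D, B->D, C->DCB, D->BAD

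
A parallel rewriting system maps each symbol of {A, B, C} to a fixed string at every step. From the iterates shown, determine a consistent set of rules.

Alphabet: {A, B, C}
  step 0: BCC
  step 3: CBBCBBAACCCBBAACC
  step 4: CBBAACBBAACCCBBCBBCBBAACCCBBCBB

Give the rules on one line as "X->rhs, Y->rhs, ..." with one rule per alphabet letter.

  step 3 ⇒ step 4: CBBCBBAACCCBBAACC ⇒ CBB·A·A·CBB·A·A·C·C·CBB·CBB·CBB·A·A·C·C·CBB·CBB
    A ↦ C
    B ↦ A
    C ↦ CBB

A->C, B->A, C->CBB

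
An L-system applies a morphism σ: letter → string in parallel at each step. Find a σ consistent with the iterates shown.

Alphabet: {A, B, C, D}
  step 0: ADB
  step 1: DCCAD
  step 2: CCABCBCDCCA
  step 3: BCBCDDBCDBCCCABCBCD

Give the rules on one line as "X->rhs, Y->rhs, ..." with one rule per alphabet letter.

  step 2 ⇒ step 3: CCABCBCDCCA ⇒ BC·BC·D·D·BC·D·BC·CCA·BC·BC·D
    A ↦ D
    B ↦ D
    C ↦ BC
    D ↦ CCA

A->D, B->D, C->BC, D->CCA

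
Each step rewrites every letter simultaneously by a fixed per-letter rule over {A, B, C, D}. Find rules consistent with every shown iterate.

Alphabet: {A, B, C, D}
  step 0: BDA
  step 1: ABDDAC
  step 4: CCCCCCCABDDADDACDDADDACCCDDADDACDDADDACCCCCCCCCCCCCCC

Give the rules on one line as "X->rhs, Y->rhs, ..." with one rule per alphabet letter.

A->C, B->AB, C->CC, D->DDA

  step 0 ⇒ step 1: BDA ⇒ AB·DDA·C
    A ↦ C
    B ↦ AB
    D ↦ DDA
    C ↦ CC  (constrained at step 1)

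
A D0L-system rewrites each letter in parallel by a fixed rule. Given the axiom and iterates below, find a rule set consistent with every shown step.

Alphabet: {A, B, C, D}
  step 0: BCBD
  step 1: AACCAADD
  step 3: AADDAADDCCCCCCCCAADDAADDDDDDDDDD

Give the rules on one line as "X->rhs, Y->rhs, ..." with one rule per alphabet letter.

A->BD, B->AA, C->CC, D->DD

  step 0 ⇒ step 1: BCBD ⇒ AA·CC·AA·DD
    B ↦ AA
    C ↦ CC
    D ↦ DD
    A ↦ BD  (constrained at step 1)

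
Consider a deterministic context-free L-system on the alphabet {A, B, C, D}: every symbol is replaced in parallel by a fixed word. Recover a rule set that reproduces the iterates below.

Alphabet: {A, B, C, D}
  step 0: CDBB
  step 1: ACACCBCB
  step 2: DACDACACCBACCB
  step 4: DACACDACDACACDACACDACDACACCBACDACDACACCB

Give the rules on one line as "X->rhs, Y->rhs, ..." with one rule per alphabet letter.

  step 1 ⇒ step 2: ACACCBCB ⇒ D·AC·D·AC·AC·CB·AC·CB
    A ↦ D
    B ↦ CB
    C ↦ AC
  step 0 ⇒ step 1: CDBB ⇒ AC·AC·CB·CB
    D ↦ AC

A->D, B->CB, C->AC, D->AC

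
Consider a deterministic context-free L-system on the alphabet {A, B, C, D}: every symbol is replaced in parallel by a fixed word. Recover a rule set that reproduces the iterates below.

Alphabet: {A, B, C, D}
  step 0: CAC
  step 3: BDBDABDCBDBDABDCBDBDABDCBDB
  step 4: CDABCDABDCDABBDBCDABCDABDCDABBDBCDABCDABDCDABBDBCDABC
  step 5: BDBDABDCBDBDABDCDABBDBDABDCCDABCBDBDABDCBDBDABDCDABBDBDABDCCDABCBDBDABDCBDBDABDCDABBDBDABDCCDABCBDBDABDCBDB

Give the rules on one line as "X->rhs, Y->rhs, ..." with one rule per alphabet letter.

A->D, B->C, C->BDB, D->DAB

  step 4 ⇒ step 5: CDABCDABDCDABBDBCDABCDABDCDABBDBCDABCDABDCDABBDBCDABC ⇒ BDB·DAB·D·C·BDB·DAB·D·C·DAB·BDB·DAB·D·C·C·DAB·C·BDB·DAB·D·C·BDB·DAB·D·C·DAB·BDB·DAB·D·C·C·DAB·C·BDB·DAB·D·C·BDB·DAB·D·C·DAB·BDB·DAB·D·C·C·DAB·C·BDB·DAB·D·C·BDB
    A ↦ D
    B ↦ C
    C ↦ BDB
    D ↦ DAB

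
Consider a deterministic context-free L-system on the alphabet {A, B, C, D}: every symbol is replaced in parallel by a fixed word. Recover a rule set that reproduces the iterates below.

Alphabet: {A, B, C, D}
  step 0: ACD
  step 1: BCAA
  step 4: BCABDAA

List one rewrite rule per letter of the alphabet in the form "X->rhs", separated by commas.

  step 0 ⇒ step 1: ACD ⇒ B·CA·A
    A ↦ B
    C ↦ CA
    D ↦ A
    B ↦ D  (constrained at step 1)

A->B, B->D, C->CA, D->A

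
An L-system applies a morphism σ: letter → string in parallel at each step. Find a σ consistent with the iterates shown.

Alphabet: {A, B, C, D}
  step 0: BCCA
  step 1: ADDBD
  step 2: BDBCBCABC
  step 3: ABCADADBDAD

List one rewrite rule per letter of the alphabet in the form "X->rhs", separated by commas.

A->BD, B->A, C->D, D->BC

  step 2 ⇒ step 3: BDBCBCABC ⇒ A·BC·A·D·A·D·BD·A·D
    A ↦ BD
    B ↦ A
    C ↦ D
    D ↦ BC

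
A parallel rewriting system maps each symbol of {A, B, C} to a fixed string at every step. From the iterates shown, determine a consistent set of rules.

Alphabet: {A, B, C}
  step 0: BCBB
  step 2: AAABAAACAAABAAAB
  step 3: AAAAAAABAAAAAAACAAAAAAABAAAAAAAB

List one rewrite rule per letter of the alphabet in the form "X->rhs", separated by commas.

A->AA, B->AB, C->AC

  step 2 ⇒ step 3: AAABAAACAAABAAAB ⇒ AA·AA·AA·AB·AA·AA·AA·AC·AA·AA·AA·AB·AA·AA·AA·AB
    A ↦ AA
    B ↦ AB
    C ↦ AC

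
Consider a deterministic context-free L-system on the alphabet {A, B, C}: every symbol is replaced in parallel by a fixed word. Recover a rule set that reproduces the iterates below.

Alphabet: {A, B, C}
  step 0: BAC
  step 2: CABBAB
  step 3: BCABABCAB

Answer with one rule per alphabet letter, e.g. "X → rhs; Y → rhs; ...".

  step 2 ⇒ step 3: CABBAB ⇒ B·C·AB·AB·C·AB
    A ↦ C
    B ↦ AB
    C ↦ B

A->C, B->AB, C->B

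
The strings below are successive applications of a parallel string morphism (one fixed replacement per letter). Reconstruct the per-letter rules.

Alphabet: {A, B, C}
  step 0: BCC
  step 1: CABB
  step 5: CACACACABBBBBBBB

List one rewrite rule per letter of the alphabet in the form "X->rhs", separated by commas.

A->B, B->CA, C->B

  step 0 ⇒ step 1: BCC ⇒ CA·B·B
    B ↦ CA
    C ↦ B
    A ↦ B  (constrained at step 1)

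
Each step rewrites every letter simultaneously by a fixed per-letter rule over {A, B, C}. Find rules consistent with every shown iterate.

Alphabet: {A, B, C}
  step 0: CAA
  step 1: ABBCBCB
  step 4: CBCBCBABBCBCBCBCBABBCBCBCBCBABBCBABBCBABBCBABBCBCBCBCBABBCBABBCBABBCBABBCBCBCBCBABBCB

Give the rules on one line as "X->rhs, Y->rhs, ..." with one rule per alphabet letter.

  step 0 ⇒ step 1: CAA ⇒ ABB·CB·CB
    A ↦ CB
    C ↦ ABB
    B ↦ CB  (constrained at step 1)

A->CB, B->CB, C->ABB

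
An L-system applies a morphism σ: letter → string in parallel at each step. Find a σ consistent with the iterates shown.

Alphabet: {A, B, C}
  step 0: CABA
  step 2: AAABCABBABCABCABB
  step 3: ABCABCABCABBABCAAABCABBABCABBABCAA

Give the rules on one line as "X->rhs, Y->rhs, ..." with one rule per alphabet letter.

A->ABC, B->A, C->BB

  step 2 ⇒ step 3: AAABCABBABCABCABB ⇒ ABC·ABC·ABC·A·BB·ABC·A·A·ABC·A·BB·ABC·A·BB·ABC·A·A
    A ↦ ABC
    B ↦ A
    C ↦ BB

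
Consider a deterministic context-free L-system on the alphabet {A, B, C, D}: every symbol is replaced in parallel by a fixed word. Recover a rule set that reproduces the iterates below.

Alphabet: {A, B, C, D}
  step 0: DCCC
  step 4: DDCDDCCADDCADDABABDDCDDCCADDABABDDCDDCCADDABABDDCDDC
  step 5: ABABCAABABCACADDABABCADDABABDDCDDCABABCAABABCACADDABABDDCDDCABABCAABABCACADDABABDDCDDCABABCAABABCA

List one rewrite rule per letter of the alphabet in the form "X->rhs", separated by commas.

A->DD, B->C, C->CA, D->AB

  step 4 ⇒ step 5: DDCDDCCADDCADDABABDDCDDCCADDABABDDCDDCCADDABABDDCDDC ⇒ AB·AB·CA·AB·AB·CA·CA·DD·AB·AB·CA·DD·AB·AB·DD·C·DD·C·AB·AB·CA·AB·AB·CA·CA·DD·AB·AB·DD·C·DD·C·AB·AB·CA·AB·AB·CA·CA·DD·AB·AB·DD·C·DD·C·AB·AB·CA·AB·AB·CA
    A ↦ DD
    B ↦ C
    C ↦ CA
    D ↦ AB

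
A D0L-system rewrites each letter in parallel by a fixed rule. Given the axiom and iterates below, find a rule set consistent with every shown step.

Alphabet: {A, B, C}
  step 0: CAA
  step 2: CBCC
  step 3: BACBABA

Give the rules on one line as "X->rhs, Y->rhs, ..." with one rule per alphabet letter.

  step 2 ⇒ step 3: CBCC ⇒ BA·C·BA·BA
    B ↦ C
    C ↦ BA
    A ↦ B  (constrained at step 0)

A->B, B->C, C->BA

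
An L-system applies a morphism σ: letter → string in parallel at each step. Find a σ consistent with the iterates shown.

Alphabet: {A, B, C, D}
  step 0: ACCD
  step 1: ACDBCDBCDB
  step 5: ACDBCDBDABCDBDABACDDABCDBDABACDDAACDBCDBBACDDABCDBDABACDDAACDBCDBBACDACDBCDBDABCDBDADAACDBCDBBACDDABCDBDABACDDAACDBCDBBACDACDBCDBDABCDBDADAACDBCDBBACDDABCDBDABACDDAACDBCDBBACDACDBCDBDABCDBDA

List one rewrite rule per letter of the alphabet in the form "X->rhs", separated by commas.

A->ACD, B->DA, C->BCD, D->B

  step 0 ⇒ step 1: ACCD ⇒ ACD·BCD·BCD·B
    A ↦ ACD
    C ↦ BCD
    D ↦ B
    B ↦ DA  (constrained at step 1)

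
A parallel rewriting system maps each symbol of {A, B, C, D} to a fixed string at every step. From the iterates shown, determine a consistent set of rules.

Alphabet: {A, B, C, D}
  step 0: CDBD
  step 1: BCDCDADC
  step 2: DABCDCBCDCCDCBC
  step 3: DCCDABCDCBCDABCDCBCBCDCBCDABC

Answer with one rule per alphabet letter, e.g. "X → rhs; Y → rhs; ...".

  step 2 ⇒ step 3: DABCDCBCDCCDCBC ⇒ DC·C·DA·BC·DC·BC·DA·BC·DC·BC·BC·DC·BC·DA·BC
    A ↦ C
    B ↦ DA
    C ↦ BC
    D ↦ DC

A->C, B->DA, C->BC, D->DC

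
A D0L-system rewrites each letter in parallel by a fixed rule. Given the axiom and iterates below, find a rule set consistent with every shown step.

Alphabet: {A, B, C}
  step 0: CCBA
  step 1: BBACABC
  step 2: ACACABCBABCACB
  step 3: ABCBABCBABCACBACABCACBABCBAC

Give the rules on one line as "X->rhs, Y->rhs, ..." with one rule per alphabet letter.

  step 2 ⇒ step 3: ACACABCBABCACB ⇒ ABC·B·ABC·B·ABC·AC·B·AC·ABC·AC·B·ABC·B·AC
    A ↦ ABC
    B ↦ AC
    C ↦ B

A->ABC, B->AC, C->B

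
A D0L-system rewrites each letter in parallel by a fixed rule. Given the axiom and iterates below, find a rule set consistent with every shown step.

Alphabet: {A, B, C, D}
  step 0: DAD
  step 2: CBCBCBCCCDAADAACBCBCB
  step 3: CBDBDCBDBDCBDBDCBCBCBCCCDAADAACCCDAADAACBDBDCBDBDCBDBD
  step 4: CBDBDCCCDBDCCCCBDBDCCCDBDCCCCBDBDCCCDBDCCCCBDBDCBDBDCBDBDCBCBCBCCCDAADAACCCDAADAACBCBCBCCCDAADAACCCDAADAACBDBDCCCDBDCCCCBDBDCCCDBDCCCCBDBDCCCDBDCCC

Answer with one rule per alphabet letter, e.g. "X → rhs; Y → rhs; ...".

A->DAA, B->DBD, C->CB, D->CCC

  step 3 ⇒ step 4: CBDBDCBDBDCBDBDCBCBCBCCCDAADAACCCDAADAACBDBDCBDBDCBDBD ⇒ CB·DBD·CCC·DBD·CCC·CB·DBD·CCC·DBD·CCC·CB·DBD·CCC·DBD·CCC·CB·DBD·CB·DBD·CB·DBD·CB·CB·CB·CCC·DAA·DAA·CCC·DAA·DAA·CB·CB·CB·CCC·DAA·DAA·CCC·DAA·DAA·CB·DBD·CCC·DBD·CCC·CB·DBD·CCC·DBD·CCC·CB·DBD·CCC·DBD·CCC
    A ↦ DAA
    B ↦ DBD
    C ↦ CB
    D ↦ CCC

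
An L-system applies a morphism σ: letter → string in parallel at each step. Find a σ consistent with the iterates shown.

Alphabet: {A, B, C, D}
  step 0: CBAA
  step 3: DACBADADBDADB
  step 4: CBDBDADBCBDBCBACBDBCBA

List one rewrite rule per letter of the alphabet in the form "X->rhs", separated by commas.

A->DB, B->A, C->D, D->CB

  step 3 ⇒ step 4: DACBADADBDADB ⇒ CB·DB·D·A·DB·CB·DB·CB·A·CB·DB·CB·A
    A ↦ DB
    B ↦ A
    C ↦ D
    D ↦ CB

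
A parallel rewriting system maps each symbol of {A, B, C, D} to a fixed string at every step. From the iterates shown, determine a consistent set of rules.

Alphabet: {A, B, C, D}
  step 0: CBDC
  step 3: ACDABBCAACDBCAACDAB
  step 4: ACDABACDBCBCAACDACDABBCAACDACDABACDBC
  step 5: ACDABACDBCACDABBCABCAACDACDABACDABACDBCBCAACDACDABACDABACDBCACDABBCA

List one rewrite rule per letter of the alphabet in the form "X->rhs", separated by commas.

  step 4 ⇒ step 5: ACDABACDBCBCAACDACDABBCAACDACDABACDBC ⇒ ACD·A·B·ACD·BC·ACD·A·B·BC·A·BC·A·ACD·ACD·A·B·ACD·A·B·ACD·BC·BC·A·ACD·ACD·A·B·ACD·A·B·ACD·BC·ACD·A·B·BC·A
    A ↦ ACD
    B ↦ BC
    C ↦ A
    D ↦ B

A->ACD, B->BC, C->A, D->B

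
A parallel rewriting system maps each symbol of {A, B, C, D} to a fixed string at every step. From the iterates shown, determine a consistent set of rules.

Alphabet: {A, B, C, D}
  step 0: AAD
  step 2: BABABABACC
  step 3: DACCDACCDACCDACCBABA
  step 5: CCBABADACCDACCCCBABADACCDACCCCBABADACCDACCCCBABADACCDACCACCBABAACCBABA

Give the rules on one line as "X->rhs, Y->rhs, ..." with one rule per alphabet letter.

  step 2 ⇒ step 3: BABABABACC ⇒ DA·CC·DA·CC·DA·CC·DA·CC·BA·BA
    A ↦ CC
    B ↦ DA
    C ↦ BA
    D ↦ A  (constrained at step 0)

A->CC, B->DA, C->BA, D->A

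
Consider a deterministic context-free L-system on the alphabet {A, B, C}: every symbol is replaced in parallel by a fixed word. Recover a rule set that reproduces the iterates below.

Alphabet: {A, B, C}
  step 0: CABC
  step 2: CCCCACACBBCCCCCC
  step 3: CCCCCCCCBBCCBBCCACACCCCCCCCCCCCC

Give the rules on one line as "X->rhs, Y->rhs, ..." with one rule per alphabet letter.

A->BB, B->AC, C->CC

  step 2 ⇒ step 3: CCCCACACBBCCCCCC ⇒ CC·CC·CC·CC·BB·CC·BB·CC·AC·AC·CC·CC·CC·CC·CC·CC
    A ↦ BB
    B ↦ AC
    C ↦ CC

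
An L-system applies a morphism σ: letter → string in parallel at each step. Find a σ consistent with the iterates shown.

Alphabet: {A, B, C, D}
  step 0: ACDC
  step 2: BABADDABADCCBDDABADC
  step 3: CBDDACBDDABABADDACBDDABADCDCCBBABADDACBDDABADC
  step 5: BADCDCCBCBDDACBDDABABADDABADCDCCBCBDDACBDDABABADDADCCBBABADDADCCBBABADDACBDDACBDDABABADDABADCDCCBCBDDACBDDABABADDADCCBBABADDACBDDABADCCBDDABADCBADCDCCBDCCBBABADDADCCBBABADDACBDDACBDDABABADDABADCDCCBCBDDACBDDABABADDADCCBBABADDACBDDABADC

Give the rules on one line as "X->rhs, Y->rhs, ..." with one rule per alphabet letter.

A->DDA, B->CB, C->DC, D->BA

  step 2 ⇒ step 3: BABADDABADCCBDDABADC ⇒ CB·DDA·CB·DDA·BA·BA·DDA·CB·DDA·BA·DC·DC·CB·BA·BA·DDA·CB·DDA·BA·DC
    A ↦ DDA
    B ↦ CB
    C ↦ DC
    D ↦ BA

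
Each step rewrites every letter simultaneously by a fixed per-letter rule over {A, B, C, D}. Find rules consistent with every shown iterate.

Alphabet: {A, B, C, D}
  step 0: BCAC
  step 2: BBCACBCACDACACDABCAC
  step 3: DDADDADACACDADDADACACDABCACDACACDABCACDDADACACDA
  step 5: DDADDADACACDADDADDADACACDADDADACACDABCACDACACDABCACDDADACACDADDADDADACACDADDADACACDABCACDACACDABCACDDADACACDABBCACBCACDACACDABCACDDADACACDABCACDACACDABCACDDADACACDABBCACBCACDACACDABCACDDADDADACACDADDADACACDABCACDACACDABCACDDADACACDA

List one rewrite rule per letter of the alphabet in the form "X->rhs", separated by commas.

A->CAC, B->DDA, C->DA, D->B

  step 2 ⇒ step 3: BBCACBCACDACACDABCAC ⇒ DDA·DDA·DA·CAC·DA·DDA·DA·CAC·DA·B·CAC·DA·CAC·DA·B·CAC·DDA·DA·CAC·DA
    A ↦ CAC
    B ↦ DDA
    C ↦ DA
    D ↦ B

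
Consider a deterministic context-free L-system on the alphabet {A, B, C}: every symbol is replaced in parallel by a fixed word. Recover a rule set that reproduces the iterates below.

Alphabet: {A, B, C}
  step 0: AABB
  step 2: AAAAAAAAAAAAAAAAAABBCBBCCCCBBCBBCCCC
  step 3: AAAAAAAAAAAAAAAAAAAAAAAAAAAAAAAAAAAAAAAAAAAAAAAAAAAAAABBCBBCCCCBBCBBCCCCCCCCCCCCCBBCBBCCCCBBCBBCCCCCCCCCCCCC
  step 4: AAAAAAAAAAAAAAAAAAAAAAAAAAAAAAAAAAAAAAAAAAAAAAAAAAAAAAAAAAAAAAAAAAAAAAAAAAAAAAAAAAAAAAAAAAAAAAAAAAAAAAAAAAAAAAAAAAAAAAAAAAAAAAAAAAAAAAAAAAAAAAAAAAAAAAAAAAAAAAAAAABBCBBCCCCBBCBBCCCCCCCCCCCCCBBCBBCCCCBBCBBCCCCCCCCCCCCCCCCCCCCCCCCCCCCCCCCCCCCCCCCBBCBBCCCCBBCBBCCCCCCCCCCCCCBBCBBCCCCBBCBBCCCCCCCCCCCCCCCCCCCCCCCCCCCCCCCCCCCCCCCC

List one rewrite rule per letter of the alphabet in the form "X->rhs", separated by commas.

A->AAA, B->BBC, C->CCC

  step 3 ⇒ step 4: AAAAAAAAAAAAAAAAAAAAAAAAAAAAAAAAAAAAAAAAAAAAAAAAAAAAAABBCBBCCCCBBCBBCCCCCCCCCCCCCBBCBBCCCCBBCBBCCCCCCCCCCCCC ⇒ AAA·AAA·AAA·AAA·AAA·AAA·AAA·AAA·AAA·AAA·AAA·AAA·AAA·AAA·AAA·AAA·AAA·AAA·AAA·AAA·AAA·AAA·AAA·AAA·AAA·AAA·AAA·AAA·AAA·AAA·AAA·AAA·AAA·AAA·AAA·AAA·AAA·AAA·AAA·AAA·AAA·AAA·AAA·AAA·AAA·AAA·AAA·AAA·AAA·AAA·AAA·AAA·AAA·AAA·BBC·BBC·CCC·BBC·BBC·CCC·CCC·CCC·CCC·BBC·BBC·CCC·BBC·BBC·CCC·CCC·CCC·CCC·CCC·CCC·CCC·CCC·CCC·CCC·CCC·CCC·CCC·BBC·BBC·CCC·BBC·BBC·CCC·CCC·CCC·CCC·BBC·BBC·CCC·BBC·BBC·CCC·CCC·CCC·CCC·CCC·CCC·CCC·CCC·CCC·CCC·CCC·CCC·CCC
    A ↦ AAA
    B ↦ BBC
    C ↦ CCC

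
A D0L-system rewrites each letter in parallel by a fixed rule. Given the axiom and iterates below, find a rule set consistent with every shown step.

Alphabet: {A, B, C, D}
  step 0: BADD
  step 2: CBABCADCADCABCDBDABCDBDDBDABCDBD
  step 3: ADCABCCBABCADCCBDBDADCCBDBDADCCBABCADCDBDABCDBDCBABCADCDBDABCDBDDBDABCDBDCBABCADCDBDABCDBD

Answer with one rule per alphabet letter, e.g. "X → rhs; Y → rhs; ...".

A->CB, B->ABC, C->ADC, D->DBD

  step 2 ⇒ step 3: CBABCADCADCABCDBDABCDBDDBDABCDBD ⇒ ADC·ABC·CB·ABC·ADC·CB·DBD·ADC·CB·DBD·ADC·CB·ABC·ADC·DBD·ABC·DBD·CB·ABC·ADC·DBD·ABC·DBD·DBD·ABC·DBD·CB·ABC·ADC·DBD·ABC·DBD
    A ↦ CB
    B ↦ ABC
    C ↦ ADC
    D ↦ DBD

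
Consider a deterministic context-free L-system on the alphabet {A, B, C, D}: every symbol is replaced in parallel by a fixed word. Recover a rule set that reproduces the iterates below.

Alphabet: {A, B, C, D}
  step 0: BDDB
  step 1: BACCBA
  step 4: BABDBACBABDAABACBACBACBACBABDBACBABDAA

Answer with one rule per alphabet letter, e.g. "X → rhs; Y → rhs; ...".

A->BD, B->BA, C->AA, D->C

  step 0 ⇒ step 1: BDDB ⇒ BA·C·C·BA
    B ↦ BA
    D ↦ C
    A ↦ BD  (constrained at step 1)
    C ↦ AA  (constrained at step 1)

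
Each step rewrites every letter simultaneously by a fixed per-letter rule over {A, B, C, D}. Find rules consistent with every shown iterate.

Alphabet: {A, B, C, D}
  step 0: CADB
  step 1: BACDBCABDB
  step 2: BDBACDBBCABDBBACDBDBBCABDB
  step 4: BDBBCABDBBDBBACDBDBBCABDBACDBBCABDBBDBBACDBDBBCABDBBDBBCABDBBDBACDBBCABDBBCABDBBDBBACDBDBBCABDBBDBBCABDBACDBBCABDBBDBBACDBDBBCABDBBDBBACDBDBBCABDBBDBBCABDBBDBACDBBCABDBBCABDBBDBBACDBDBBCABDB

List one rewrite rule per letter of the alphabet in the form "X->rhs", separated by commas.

  step 1 ⇒ step 2: BACDBCABDB ⇒ BDB·ACD·B·BCA·BDB·B·ACD·BDB·BCA·BDB
    A ↦ ACD
    B ↦ BDB
    C ↦ B
    D ↦ BCA

A->ACD, B->BDB, C->B, D->BCA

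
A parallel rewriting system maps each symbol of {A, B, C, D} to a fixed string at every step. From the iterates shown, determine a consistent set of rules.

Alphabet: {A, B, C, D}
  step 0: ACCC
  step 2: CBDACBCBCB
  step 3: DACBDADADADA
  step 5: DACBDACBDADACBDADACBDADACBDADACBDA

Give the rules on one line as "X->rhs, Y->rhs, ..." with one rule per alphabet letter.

A->DA, B->A, C->D, D->CB

  step 2 ⇒ step 3: CBDACBCBCB ⇒ D·A·CB·DA·D·A·D·A·D·A
    A ↦ DA
    B ↦ A
    C ↦ D
    D ↦ CB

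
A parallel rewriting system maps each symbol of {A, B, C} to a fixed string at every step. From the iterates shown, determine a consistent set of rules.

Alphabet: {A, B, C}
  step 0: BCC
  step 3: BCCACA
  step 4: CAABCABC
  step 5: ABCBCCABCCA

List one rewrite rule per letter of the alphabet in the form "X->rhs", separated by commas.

  step 4 ⇒ step 5: CAABCABC ⇒ A·BC·BC·C·A·BC·C·A
    A ↦ BC
    B ↦ C
    C ↦ A

A->BC, B->C, C->A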